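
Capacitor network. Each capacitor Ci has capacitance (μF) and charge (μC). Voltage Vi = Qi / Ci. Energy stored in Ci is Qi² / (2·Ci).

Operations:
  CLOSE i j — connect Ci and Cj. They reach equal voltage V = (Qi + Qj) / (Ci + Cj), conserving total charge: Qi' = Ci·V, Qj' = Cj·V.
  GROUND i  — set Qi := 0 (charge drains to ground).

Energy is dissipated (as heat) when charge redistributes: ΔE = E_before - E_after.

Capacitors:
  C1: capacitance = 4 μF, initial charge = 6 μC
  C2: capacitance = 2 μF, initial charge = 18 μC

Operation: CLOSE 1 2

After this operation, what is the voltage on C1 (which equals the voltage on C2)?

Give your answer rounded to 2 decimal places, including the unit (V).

Initial: C1(4μF, Q=6μC, V=1.50V), C2(2μF, Q=18μC, V=9.00V)
Op 1: CLOSE 1-2: Q_total=24.00, C_total=6.00, V=4.00; Q1=16.00, Q2=8.00; dissipated=37.500

Answer: 4.00 V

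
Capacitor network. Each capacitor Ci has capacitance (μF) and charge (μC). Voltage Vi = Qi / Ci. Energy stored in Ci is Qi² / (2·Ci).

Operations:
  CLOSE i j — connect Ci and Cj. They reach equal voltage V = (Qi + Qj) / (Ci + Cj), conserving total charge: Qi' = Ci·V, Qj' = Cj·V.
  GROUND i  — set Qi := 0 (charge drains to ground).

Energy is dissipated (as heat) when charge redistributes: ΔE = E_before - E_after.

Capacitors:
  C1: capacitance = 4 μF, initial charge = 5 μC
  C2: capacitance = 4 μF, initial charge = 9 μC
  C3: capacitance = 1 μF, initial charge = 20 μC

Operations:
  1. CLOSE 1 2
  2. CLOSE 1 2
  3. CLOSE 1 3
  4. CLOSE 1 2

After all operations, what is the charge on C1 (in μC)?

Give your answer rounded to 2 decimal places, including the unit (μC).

Answer: 14.30 μC

Derivation:
Initial: C1(4μF, Q=5μC, V=1.25V), C2(4μF, Q=9μC, V=2.25V), C3(1μF, Q=20μC, V=20.00V)
Op 1: CLOSE 1-2: Q_total=14.00, C_total=8.00, V=1.75; Q1=7.00, Q2=7.00; dissipated=1.000
Op 2: CLOSE 1-2: Q_total=14.00, C_total=8.00, V=1.75; Q1=7.00, Q2=7.00; dissipated=0.000
Op 3: CLOSE 1-3: Q_total=27.00, C_total=5.00, V=5.40; Q1=21.60, Q3=5.40; dissipated=133.225
Op 4: CLOSE 1-2: Q_total=28.60, C_total=8.00, V=3.58; Q1=14.30, Q2=14.30; dissipated=13.322
Final charges: Q1=14.30, Q2=14.30, Q3=5.40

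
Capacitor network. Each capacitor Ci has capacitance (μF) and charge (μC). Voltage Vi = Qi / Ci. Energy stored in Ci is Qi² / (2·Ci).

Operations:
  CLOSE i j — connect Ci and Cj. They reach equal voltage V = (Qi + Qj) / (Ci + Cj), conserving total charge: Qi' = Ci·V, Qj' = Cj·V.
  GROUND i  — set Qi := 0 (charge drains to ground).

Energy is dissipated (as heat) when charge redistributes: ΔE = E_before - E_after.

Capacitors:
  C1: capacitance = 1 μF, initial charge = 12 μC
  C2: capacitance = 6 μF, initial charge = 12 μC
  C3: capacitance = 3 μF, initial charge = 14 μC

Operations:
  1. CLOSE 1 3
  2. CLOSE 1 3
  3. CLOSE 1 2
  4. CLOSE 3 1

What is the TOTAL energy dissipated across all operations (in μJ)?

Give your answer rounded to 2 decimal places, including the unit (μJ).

Answer: 34.42 μJ

Derivation:
Initial: C1(1μF, Q=12μC, V=12.00V), C2(6μF, Q=12μC, V=2.00V), C3(3μF, Q=14μC, V=4.67V)
Op 1: CLOSE 1-3: Q_total=26.00, C_total=4.00, V=6.50; Q1=6.50, Q3=19.50; dissipated=20.167
Op 2: CLOSE 1-3: Q_total=26.00, C_total=4.00, V=6.50; Q1=6.50, Q3=19.50; dissipated=0.000
Op 3: CLOSE 1-2: Q_total=18.50, C_total=7.00, V=2.64; Q1=2.64, Q2=15.86; dissipated=8.679
Op 4: CLOSE 3-1: Q_total=22.14, C_total=4.00, V=5.54; Q3=16.61, Q1=5.54; dissipated=5.579
Total dissipated: 34.424 μJ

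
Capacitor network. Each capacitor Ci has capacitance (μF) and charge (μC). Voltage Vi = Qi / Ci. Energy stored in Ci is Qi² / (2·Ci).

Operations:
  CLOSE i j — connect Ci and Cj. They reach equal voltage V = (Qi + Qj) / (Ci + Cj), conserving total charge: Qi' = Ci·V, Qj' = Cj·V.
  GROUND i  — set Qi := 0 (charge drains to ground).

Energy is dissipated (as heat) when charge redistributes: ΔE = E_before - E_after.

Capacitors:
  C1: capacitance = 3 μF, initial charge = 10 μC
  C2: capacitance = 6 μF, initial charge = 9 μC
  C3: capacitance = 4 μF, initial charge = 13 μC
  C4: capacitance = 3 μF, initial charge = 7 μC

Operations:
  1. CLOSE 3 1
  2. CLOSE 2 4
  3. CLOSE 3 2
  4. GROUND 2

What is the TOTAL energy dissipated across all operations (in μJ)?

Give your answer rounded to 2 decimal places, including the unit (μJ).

Initial: C1(3μF, Q=10μC, V=3.33V), C2(6μF, Q=9μC, V=1.50V), C3(4μF, Q=13μC, V=3.25V), C4(3μF, Q=7μC, V=2.33V)
Op 1: CLOSE 3-1: Q_total=23.00, C_total=7.00, V=3.29; Q3=13.14, Q1=9.86; dissipated=0.006
Op 2: CLOSE 2-4: Q_total=16.00, C_total=9.00, V=1.78; Q2=10.67, Q4=5.33; dissipated=0.694
Op 3: CLOSE 3-2: Q_total=23.81, C_total=10.00, V=2.38; Q3=9.52, Q2=14.29; dissipated=2.729
Op 4: GROUND 2: Q2=0; energy lost=17.007
Total dissipated: 20.436 μJ

Answer: 20.44 μJ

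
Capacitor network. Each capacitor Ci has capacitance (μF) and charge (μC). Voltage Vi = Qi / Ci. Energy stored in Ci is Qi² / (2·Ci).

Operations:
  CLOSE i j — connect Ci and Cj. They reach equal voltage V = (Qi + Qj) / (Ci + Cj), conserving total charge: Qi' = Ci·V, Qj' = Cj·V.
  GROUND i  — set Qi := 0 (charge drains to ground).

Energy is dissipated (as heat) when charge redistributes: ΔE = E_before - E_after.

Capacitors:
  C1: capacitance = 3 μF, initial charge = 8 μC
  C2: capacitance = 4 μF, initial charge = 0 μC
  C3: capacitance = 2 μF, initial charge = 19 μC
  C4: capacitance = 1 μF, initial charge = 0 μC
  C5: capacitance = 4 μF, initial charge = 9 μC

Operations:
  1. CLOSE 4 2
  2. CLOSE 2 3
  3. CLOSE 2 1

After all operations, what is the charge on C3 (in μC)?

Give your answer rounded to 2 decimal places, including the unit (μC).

Initial: C1(3μF, Q=8μC, V=2.67V), C2(4μF, Q=0μC, V=0.00V), C3(2μF, Q=19μC, V=9.50V), C4(1μF, Q=0μC, V=0.00V), C5(4μF, Q=9μC, V=2.25V)
Op 1: CLOSE 4-2: Q_total=0.00, C_total=5.00, V=0.00; Q4=0.00, Q2=0.00; dissipated=0.000
Op 2: CLOSE 2-3: Q_total=19.00, C_total=6.00, V=3.17; Q2=12.67, Q3=6.33; dissipated=60.167
Op 3: CLOSE 2-1: Q_total=20.67, C_total=7.00, V=2.95; Q2=11.81, Q1=8.86; dissipated=0.214
Final charges: Q1=8.86, Q2=11.81, Q3=6.33, Q4=0.00, Q5=9.00

Answer: 6.33 μC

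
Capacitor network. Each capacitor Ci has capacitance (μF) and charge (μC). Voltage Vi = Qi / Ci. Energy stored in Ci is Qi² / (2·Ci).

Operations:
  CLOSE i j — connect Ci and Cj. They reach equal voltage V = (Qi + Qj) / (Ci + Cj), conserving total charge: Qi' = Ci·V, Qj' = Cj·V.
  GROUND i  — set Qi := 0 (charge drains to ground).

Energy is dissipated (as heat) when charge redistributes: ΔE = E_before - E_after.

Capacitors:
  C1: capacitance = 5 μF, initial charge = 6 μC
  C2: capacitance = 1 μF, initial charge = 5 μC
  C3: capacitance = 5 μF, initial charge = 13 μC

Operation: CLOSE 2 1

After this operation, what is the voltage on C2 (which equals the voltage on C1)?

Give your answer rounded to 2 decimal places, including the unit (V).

Initial: C1(5μF, Q=6μC, V=1.20V), C2(1μF, Q=5μC, V=5.00V), C3(5μF, Q=13μC, V=2.60V)
Op 1: CLOSE 2-1: Q_total=11.00, C_total=6.00, V=1.83; Q2=1.83, Q1=9.17; dissipated=6.017

Answer: 1.83 V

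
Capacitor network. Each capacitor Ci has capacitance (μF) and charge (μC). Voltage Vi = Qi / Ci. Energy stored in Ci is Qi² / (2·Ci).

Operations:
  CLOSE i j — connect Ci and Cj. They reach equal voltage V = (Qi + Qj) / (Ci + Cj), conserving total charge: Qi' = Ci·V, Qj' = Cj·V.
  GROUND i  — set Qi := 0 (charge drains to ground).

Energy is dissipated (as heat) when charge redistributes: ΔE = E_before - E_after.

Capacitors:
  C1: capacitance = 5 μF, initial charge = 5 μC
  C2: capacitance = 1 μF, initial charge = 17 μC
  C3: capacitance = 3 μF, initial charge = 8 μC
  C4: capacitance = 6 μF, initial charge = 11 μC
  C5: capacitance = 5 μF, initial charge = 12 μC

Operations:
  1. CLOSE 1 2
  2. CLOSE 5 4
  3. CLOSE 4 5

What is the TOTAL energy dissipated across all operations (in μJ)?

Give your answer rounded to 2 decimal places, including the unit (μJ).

Initial: C1(5μF, Q=5μC, V=1.00V), C2(1μF, Q=17μC, V=17.00V), C3(3μF, Q=8μC, V=2.67V), C4(6μF, Q=11μC, V=1.83V), C5(5μF, Q=12μC, V=2.40V)
Op 1: CLOSE 1-2: Q_total=22.00, C_total=6.00, V=3.67; Q1=18.33, Q2=3.67; dissipated=106.667
Op 2: CLOSE 5-4: Q_total=23.00, C_total=11.00, V=2.09; Q5=10.45, Q4=12.55; dissipated=0.438
Op 3: CLOSE 4-5: Q_total=23.00, C_total=11.00, V=2.09; Q4=12.55, Q5=10.45; dissipated=0.000
Total dissipated: 107.105 μJ

Answer: 107.10 μJ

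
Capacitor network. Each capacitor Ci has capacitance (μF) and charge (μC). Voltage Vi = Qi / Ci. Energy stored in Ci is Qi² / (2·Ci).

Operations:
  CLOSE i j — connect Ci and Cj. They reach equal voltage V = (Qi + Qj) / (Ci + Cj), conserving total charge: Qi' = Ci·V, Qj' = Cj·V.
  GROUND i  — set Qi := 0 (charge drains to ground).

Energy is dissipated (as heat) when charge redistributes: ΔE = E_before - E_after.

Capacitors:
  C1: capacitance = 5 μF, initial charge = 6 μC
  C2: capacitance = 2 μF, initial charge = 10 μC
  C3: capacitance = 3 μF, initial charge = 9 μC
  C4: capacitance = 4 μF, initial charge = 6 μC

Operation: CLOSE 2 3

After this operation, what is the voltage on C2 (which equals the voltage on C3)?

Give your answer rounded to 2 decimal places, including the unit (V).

Initial: C1(5μF, Q=6μC, V=1.20V), C2(2μF, Q=10μC, V=5.00V), C3(3μF, Q=9μC, V=3.00V), C4(4μF, Q=6μC, V=1.50V)
Op 1: CLOSE 2-3: Q_total=19.00, C_total=5.00, V=3.80; Q2=7.60, Q3=11.40; dissipated=2.400

Answer: 3.80 V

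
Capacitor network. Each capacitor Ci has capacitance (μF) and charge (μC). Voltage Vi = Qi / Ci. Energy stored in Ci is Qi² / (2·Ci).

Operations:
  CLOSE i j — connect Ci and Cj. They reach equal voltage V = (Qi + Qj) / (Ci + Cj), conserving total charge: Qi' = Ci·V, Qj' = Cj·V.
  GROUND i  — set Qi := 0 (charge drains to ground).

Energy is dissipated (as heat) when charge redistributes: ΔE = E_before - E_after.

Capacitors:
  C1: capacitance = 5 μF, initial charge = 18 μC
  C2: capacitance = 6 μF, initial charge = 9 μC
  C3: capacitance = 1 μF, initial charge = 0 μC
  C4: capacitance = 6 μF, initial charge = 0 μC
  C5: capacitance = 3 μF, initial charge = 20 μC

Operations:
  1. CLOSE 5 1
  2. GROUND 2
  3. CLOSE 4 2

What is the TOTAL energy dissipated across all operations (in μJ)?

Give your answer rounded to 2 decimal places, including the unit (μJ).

Initial: C1(5μF, Q=18μC, V=3.60V), C2(6μF, Q=9μC, V=1.50V), C3(1μF, Q=0μC, V=0.00V), C4(6μF, Q=0μC, V=0.00V), C5(3μF, Q=20μC, V=6.67V)
Op 1: CLOSE 5-1: Q_total=38.00, C_total=8.00, V=4.75; Q5=14.25, Q1=23.75; dissipated=8.817
Op 2: GROUND 2: Q2=0; energy lost=6.750
Op 3: CLOSE 4-2: Q_total=0.00, C_total=12.00, V=0.00; Q4=0.00, Q2=0.00; dissipated=0.000
Total dissipated: 15.567 μJ

Answer: 15.57 μJ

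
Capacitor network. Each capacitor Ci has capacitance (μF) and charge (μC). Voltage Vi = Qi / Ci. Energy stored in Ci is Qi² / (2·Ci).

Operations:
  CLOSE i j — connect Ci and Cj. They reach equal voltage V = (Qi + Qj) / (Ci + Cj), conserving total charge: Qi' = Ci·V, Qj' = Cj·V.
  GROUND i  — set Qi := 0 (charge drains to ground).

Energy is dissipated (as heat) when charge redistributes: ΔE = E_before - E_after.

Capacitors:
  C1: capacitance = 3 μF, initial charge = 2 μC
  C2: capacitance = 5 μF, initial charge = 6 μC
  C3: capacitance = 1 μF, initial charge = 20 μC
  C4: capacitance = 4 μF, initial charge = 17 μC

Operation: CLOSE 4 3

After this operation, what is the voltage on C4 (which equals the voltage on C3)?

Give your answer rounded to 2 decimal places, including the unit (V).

Answer: 7.40 V

Derivation:
Initial: C1(3μF, Q=2μC, V=0.67V), C2(5μF, Q=6μC, V=1.20V), C3(1μF, Q=20μC, V=20.00V), C4(4μF, Q=17μC, V=4.25V)
Op 1: CLOSE 4-3: Q_total=37.00, C_total=5.00, V=7.40; Q4=29.60, Q3=7.40; dissipated=99.225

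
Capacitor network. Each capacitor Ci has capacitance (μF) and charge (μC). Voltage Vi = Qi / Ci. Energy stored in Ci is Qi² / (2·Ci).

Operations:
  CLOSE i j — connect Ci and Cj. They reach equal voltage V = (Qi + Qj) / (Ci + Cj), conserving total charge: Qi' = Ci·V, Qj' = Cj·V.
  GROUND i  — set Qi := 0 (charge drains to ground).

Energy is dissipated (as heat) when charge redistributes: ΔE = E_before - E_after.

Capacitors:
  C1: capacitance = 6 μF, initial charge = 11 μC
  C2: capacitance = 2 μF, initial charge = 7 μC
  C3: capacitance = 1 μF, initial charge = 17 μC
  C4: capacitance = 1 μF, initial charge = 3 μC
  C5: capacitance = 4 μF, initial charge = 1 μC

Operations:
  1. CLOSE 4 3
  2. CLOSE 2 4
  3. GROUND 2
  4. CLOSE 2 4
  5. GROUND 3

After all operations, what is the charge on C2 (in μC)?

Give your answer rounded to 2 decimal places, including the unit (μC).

Initial: C1(6μF, Q=11μC, V=1.83V), C2(2μF, Q=7μC, V=3.50V), C3(1μF, Q=17μC, V=17.00V), C4(1μF, Q=3μC, V=3.00V), C5(4μF, Q=1μC, V=0.25V)
Op 1: CLOSE 4-3: Q_total=20.00, C_total=2.00, V=10.00; Q4=10.00, Q3=10.00; dissipated=49.000
Op 2: CLOSE 2-4: Q_total=17.00, C_total=3.00, V=5.67; Q2=11.33, Q4=5.67; dissipated=14.083
Op 3: GROUND 2: Q2=0; energy lost=32.111
Op 4: CLOSE 2-4: Q_total=5.67, C_total=3.00, V=1.89; Q2=3.78, Q4=1.89; dissipated=10.704
Op 5: GROUND 3: Q3=0; energy lost=50.000
Final charges: Q1=11.00, Q2=3.78, Q3=0.00, Q4=1.89, Q5=1.00

Answer: 3.78 μC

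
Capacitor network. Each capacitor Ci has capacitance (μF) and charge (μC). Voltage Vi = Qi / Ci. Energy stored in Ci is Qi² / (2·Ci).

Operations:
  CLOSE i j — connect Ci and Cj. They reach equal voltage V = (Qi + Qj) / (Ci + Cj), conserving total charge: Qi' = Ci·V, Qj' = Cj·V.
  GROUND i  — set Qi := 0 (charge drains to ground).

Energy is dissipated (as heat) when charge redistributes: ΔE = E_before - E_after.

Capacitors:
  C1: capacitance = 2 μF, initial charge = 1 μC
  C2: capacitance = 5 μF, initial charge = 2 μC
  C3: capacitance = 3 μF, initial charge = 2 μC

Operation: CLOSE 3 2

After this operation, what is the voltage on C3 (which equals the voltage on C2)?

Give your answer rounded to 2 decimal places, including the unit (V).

Answer: 0.50 V

Derivation:
Initial: C1(2μF, Q=1μC, V=0.50V), C2(5μF, Q=2μC, V=0.40V), C3(3μF, Q=2μC, V=0.67V)
Op 1: CLOSE 3-2: Q_total=4.00, C_total=8.00, V=0.50; Q3=1.50, Q2=2.50; dissipated=0.067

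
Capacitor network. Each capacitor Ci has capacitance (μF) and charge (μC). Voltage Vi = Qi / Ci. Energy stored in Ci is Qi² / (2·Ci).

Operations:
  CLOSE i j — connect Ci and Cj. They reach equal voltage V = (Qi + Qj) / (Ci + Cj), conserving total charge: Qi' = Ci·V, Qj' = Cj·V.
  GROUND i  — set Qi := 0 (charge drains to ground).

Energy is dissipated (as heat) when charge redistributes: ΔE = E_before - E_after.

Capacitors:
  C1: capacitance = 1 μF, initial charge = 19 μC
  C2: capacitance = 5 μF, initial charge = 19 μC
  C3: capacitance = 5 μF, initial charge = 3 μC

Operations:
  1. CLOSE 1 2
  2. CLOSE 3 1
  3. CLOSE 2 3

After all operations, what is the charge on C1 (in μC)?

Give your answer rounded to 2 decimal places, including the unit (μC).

Answer: 1.56 μC

Derivation:
Initial: C1(1μF, Q=19μC, V=19.00V), C2(5μF, Q=19μC, V=3.80V), C3(5μF, Q=3μC, V=0.60V)
Op 1: CLOSE 1-2: Q_total=38.00, C_total=6.00, V=6.33; Q1=6.33, Q2=31.67; dissipated=96.267
Op 2: CLOSE 3-1: Q_total=9.33, C_total=6.00, V=1.56; Q3=7.78, Q1=1.56; dissipated=13.696
Op 3: CLOSE 2-3: Q_total=39.44, C_total=10.00, V=3.94; Q2=19.72, Q3=19.72; dissipated=28.534
Final charges: Q1=1.56, Q2=19.72, Q3=19.72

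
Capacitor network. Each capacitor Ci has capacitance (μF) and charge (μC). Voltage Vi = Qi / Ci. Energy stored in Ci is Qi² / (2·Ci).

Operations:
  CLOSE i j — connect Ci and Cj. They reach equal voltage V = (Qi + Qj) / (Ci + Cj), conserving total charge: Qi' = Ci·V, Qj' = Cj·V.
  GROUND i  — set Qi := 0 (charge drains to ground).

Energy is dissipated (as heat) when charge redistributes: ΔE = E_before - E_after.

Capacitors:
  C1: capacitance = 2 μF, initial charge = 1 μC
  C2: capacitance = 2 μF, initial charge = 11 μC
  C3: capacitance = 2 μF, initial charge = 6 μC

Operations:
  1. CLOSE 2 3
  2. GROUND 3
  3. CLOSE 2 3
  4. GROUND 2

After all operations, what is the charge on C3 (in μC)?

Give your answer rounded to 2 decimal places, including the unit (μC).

Initial: C1(2μF, Q=1μC, V=0.50V), C2(2μF, Q=11μC, V=5.50V), C3(2μF, Q=6μC, V=3.00V)
Op 1: CLOSE 2-3: Q_total=17.00, C_total=4.00, V=4.25; Q2=8.50, Q3=8.50; dissipated=3.125
Op 2: GROUND 3: Q3=0; energy lost=18.062
Op 3: CLOSE 2-3: Q_total=8.50, C_total=4.00, V=2.12; Q2=4.25, Q3=4.25; dissipated=9.031
Op 4: GROUND 2: Q2=0; energy lost=4.516
Final charges: Q1=1.00, Q2=0.00, Q3=4.25

Answer: 4.25 μC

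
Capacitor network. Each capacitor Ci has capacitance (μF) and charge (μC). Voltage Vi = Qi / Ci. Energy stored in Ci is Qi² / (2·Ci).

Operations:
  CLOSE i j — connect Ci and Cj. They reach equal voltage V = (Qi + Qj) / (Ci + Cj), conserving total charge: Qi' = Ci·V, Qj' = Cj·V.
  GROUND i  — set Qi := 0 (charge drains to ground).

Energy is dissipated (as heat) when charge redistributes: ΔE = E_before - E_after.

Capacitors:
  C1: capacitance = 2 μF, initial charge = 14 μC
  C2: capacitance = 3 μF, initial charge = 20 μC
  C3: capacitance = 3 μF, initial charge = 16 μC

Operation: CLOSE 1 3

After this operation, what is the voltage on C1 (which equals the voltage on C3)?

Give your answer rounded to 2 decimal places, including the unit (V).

Answer: 6.00 V

Derivation:
Initial: C1(2μF, Q=14μC, V=7.00V), C2(3μF, Q=20μC, V=6.67V), C3(3μF, Q=16μC, V=5.33V)
Op 1: CLOSE 1-3: Q_total=30.00, C_total=5.00, V=6.00; Q1=12.00, Q3=18.00; dissipated=1.667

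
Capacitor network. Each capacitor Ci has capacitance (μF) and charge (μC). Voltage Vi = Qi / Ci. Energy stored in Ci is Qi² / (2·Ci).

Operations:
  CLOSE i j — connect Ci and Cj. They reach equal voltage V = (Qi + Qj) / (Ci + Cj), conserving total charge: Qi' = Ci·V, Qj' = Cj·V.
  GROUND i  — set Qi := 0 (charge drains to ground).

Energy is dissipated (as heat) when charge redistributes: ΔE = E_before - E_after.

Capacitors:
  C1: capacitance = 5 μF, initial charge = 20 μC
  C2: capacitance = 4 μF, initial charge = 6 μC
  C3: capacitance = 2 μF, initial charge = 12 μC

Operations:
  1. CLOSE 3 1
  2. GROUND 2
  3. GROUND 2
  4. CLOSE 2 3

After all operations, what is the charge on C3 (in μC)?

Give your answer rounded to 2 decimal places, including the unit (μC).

Initial: C1(5μF, Q=20μC, V=4.00V), C2(4μF, Q=6μC, V=1.50V), C3(2μF, Q=12μC, V=6.00V)
Op 1: CLOSE 3-1: Q_total=32.00, C_total=7.00, V=4.57; Q3=9.14, Q1=22.86; dissipated=2.857
Op 2: GROUND 2: Q2=0; energy lost=4.500
Op 3: GROUND 2: Q2=0; energy lost=0.000
Op 4: CLOSE 2-3: Q_total=9.14, C_total=6.00, V=1.52; Q2=6.10, Q3=3.05; dissipated=13.932
Final charges: Q1=22.86, Q2=6.10, Q3=3.05

Answer: 3.05 μC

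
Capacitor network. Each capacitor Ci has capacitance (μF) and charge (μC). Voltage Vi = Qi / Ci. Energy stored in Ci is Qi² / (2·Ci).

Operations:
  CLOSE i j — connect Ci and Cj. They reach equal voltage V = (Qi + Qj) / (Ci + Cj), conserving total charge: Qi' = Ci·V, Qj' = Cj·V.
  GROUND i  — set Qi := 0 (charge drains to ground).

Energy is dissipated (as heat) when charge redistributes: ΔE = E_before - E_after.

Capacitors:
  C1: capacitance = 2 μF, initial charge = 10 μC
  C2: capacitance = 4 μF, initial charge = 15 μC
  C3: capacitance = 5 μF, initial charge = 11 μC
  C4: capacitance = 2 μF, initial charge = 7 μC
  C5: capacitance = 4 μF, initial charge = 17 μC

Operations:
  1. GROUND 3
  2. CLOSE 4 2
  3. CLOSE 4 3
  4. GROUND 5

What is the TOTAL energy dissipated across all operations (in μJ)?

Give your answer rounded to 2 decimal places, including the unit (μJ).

Initial: C1(2μF, Q=10μC, V=5.00V), C2(4μF, Q=15μC, V=3.75V), C3(5μF, Q=11μC, V=2.20V), C4(2μF, Q=7μC, V=3.50V), C5(4μF, Q=17μC, V=4.25V)
Op 1: GROUND 3: Q3=0; energy lost=12.100
Op 2: CLOSE 4-2: Q_total=22.00, C_total=6.00, V=3.67; Q4=7.33, Q2=14.67; dissipated=0.042
Op 3: CLOSE 4-3: Q_total=7.33, C_total=7.00, V=1.05; Q4=2.10, Q3=5.24; dissipated=9.603
Op 4: GROUND 5: Q5=0; energy lost=36.125
Total dissipated: 57.870 μJ

Answer: 57.87 μJ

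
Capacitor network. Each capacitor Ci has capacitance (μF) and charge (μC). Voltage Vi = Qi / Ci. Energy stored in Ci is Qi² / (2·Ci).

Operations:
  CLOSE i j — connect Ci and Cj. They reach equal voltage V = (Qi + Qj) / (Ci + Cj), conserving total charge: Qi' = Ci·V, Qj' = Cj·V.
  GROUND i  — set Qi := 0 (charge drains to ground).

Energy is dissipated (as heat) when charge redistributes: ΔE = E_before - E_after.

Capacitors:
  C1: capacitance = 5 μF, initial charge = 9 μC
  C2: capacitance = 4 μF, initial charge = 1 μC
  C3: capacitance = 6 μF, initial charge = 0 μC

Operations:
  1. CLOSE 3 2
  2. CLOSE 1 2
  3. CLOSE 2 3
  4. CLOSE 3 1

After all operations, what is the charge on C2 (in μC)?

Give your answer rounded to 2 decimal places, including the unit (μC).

Answer: 1.91 μC

Derivation:
Initial: C1(5μF, Q=9μC, V=1.80V), C2(4μF, Q=1μC, V=0.25V), C3(6μF, Q=0μC, V=0.00V)
Op 1: CLOSE 3-2: Q_total=1.00, C_total=10.00, V=0.10; Q3=0.60, Q2=0.40; dissipated=0.075
Op 2: CLOSE 1-2: Q_total=9.40, C_total=9.00, V=1.04; Q1=5.22, Q2=4.18; dissipated=3.211
Op 3: CLOSE 2-3: Q_total=4.78, C_total=10.00, V=0.48; Q2=1.91, Q3=2.87; dissipated=1.070
Op 4: CLOSE 3-1: Q_total=8.09, C_total=11.00, V=0.74; Q3=4.41, Q1=3.68; dissipated=0.438
Final charges: Q1=3.68, Q2=1.91, Q3=4.41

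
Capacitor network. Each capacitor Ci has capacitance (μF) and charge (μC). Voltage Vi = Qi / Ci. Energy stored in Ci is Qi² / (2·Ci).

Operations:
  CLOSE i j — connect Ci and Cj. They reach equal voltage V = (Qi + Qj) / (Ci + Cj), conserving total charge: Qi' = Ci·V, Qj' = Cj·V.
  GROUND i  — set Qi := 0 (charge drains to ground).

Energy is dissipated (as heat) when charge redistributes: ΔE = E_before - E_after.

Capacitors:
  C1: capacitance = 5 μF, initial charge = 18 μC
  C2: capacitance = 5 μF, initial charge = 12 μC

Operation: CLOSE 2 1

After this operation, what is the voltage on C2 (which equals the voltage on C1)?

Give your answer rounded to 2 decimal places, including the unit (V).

Initial: C1(5μF, Q=18μC, V=3.60V), C2(5μF, Q=12μC, V=2.40V)
Op 1: CLOSE 2-1: Q_total=30.00, C_total=10.00, V=3.00; Q2=15.00, Q1=15.00; dissipated=1.800

Answer: 3.00 V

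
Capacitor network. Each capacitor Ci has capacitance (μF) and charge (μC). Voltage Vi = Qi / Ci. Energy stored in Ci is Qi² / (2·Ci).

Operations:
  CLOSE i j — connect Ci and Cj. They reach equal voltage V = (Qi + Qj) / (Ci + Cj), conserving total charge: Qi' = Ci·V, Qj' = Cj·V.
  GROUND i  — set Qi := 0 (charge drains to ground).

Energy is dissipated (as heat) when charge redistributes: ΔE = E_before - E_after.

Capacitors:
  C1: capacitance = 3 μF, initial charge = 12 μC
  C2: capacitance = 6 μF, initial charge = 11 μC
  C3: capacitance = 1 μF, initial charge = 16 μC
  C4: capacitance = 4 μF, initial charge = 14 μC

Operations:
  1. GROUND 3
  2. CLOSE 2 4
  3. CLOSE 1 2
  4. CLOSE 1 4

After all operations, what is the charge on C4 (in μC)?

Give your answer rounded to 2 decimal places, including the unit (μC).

Initial: C1(3μF, Q=12μC, V=4.00V), C2(6μF, Q=11μC, V=1.83V), C3(1μF, Q=16μC, V=16.00V), C4(4μF, Q=14μC, V=3.50V)
Op 1: GROUND 3: Q3=0; energy lost=128.000
Op 2: CLOSE 2-4: Q_total=25.00, C_total=10.00, V=2.50; Q2=15.00, Q4=10.00; dissipated=3.333
Op 3: CLOSE 1-2: Q_total=27.00, C_total=9.00, V=3.00; Q1=9.00, Q2=18.00; dissipated=2.250
Op 4: CLOSE 1-4: Q_total=19.00, C_total=7.00, V=2.71; Q1=8.14, Q4=10.86; dissipated=0.214
Final charges: Q1=8.14, Q2=18.00, Q3=0.00, Q4=10.86

Answer: 10.86 μC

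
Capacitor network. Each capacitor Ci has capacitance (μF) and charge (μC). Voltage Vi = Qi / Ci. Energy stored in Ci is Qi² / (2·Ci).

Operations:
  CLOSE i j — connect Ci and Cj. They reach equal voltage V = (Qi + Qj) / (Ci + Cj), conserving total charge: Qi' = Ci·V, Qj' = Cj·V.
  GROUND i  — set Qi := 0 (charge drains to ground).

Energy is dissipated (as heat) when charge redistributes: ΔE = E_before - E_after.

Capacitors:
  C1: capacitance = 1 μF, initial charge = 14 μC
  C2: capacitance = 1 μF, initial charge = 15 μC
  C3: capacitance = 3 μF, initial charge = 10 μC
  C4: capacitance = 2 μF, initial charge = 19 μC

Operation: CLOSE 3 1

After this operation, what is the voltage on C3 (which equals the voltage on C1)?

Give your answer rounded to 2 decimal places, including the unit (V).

Answer: 6.00 V

Derivation:
Initial: C1(1μF, Q=14μC, V=14.00V), C2(1μF, Q=15μC, V=15.00V), C3(3μF, Q=10μC, V=3.33V), C4(2μF, Q=19μC, V=9.50V)
Op 1: CLOSE 3-1: Q_total=24.00, C_total=4.00, V=6.00; Q3=18.00, Q1=6.00; dissipated=42.667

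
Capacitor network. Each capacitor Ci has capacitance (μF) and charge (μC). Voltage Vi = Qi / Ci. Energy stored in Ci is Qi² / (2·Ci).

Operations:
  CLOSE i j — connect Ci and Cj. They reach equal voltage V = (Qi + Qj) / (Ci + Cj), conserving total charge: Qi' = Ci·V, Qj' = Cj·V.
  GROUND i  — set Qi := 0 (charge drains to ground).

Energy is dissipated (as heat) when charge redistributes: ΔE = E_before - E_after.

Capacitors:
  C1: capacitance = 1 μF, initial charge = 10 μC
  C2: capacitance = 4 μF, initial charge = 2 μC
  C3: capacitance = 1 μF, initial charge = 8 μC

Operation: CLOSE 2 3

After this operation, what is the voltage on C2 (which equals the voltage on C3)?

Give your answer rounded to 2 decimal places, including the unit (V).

Initial: C1(1μF, Q=10μC, V=10.00V), C2(4μF, Q=2μC, V=0.50V), C3(1μF, Q=8μC, V=8.00V)
Op 1: CLOSE 2-3: Q_total=10.00, C_total=5.00, V=2.00; Q2=8.00, Q3=2.00; dissipated=22.500

Answer: 2.00 V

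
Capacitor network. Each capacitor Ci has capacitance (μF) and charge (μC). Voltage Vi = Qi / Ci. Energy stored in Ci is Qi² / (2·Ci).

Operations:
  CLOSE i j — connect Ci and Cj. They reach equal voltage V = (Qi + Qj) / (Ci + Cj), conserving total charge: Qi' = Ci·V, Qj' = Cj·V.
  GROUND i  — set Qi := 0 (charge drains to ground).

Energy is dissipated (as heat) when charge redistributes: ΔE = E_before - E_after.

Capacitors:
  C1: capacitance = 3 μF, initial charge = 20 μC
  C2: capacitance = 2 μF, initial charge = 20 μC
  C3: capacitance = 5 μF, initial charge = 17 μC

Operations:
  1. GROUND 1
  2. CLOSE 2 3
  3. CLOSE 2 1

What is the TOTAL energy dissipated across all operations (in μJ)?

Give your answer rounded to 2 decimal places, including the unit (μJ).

Answer: 114.54 μJ

Derivation:
Initial: C1(3μF, Q=20μC, V=6.67V), C2(2μF, Q=20μC, V=10.00V), C3(5μF, Q=17μC, V=3.40V)
Op 1: GROUND 1: Q1=0; energy lost=66.667
Op 2: CLOSE 2-3: Q_total=37.00, C_total=7.00, V=5.29; Q2=10.57, Q3=26.43; dissipated=31.114
Op 3: CLOSE 2-1: Q_total=10.57, C_total=5.00, V=2.11; Q2=4.23, Q1=6.34; dissipated=16.763
Total dissipated: 114.544 μJ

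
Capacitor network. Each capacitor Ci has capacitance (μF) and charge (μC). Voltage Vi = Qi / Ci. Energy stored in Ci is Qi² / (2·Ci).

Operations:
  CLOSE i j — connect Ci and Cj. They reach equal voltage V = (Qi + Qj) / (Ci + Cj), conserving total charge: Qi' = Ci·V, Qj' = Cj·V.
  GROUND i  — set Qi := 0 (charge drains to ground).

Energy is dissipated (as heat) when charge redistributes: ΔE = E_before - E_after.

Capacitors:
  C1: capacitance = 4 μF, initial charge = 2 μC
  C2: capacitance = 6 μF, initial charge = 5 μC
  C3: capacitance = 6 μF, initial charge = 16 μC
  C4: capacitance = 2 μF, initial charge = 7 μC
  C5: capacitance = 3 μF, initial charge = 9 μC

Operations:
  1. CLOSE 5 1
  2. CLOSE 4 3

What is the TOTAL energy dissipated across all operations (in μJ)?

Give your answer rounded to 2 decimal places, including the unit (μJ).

Answer: 5.88 μJ

Derivation:
Initial: C1(4μF, Q=2μC, V=0.50V), C2(6μF, Q=5μC, V=0.83V), C3(6μF, Q=16μC, V=2.67V), C4(2μF, Q=7μC, V=3.50V), C5(3μF, Q=9μC, V=3.00V)
Op 1: CLOSE 5-1: Q_total=11.00, C_total=7.00, V=1.57; Q5=4.71, Q1=6.29; dissipated=5.357
Op 2: CLOSE 4-3: Q_total=23.00, C_total=8.00, V=2.88; Q4=5.75, Q3=17.25; dissipated=0.521
Total dissipated: 5.878 μJ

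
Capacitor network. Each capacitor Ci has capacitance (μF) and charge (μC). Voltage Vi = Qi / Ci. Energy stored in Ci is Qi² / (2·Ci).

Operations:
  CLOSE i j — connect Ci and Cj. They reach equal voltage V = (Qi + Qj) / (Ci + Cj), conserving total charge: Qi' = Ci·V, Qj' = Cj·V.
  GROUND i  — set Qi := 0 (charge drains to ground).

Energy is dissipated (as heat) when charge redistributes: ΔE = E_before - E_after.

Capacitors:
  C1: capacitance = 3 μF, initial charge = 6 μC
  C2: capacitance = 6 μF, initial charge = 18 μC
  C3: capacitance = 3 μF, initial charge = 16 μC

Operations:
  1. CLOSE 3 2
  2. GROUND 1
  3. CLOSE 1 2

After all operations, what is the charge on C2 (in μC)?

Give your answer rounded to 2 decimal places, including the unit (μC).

Answer: 15.11 μC

Derivation:
Initial: C1(3μF, Q=6μC, V=2.00V), C2(6μF, Q=18μC, V=3.00V), C3(3μF, Q=16μC, V=5.33V)
Op 1: CLOSE 3-2: Q_total=34.00, C_total=9.00, V=3.78; Q3=11.33, Q2=22.67; dissipated=5.444
Op 2: GROUND 1: Q1=0; energy lost=6.000
Op 3: CLOSE 1-2: Q_total=22.67, C_total=9.00, V=2.52; Q1=7.56, Q2=15.11; dissipated=14.272
Final charges: Q1=7.56, Q2=15.11, Q3=11.33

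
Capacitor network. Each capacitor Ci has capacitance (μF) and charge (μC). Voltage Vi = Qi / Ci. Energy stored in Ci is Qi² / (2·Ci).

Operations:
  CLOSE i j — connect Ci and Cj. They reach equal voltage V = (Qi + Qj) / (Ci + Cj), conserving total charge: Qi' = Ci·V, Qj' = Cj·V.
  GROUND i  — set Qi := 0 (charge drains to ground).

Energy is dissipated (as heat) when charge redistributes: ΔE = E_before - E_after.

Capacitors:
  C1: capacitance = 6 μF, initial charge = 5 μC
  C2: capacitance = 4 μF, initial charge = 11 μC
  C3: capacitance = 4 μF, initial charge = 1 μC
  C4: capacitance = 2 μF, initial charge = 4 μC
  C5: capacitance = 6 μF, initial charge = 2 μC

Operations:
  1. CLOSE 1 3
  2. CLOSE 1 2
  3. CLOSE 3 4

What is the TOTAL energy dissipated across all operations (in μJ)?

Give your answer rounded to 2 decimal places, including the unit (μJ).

Initial: C1(6μF, Q=5μC, V=0.83V), C2(4μF, Q=11μC, V=2.75V), C3(4μF, Q=1μC, V=0.25V), C4(2μF, Q=4μC, V=2.00V), C5(6μF, Q=2μC, V=0.33V)
Op 1: CLOSE 1-3: Q_total=6.00, C_total=10.00, V=0.60; Q1=3.60, Q3=2.40; dissipated=0.408
Op 2: CLOSE 1-2: Q_total=14.60, C_total=10.00, V=1.46; Q1=8.76, Q2=5.84; dissipated=5.547
Op 3: CLOSE 3-4: Q_total=6.40, C_total=6.00, V=1.07; Q3=4.27, Q4=2.13; dissipated=1.307
Total dissipated: 7.262 μJ

Answer: 7.26 μJ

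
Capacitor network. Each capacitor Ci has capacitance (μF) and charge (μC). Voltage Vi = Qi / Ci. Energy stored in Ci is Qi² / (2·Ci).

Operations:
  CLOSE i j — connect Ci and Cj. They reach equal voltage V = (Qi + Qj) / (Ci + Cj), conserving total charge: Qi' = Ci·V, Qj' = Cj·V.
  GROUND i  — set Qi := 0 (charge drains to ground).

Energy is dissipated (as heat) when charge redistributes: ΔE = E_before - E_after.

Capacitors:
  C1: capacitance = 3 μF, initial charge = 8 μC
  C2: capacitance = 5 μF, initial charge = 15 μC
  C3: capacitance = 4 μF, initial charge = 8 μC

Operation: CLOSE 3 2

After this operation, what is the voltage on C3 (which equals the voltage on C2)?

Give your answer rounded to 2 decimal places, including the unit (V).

Answer: 2.56 V

Derivation:
Initial: C1(3μF, Q=8μC, V=2.67V), C2(5μF, Q=15μC, V=3.00V), C3(4μF, Q=8μC, V=2.00V)
Op 1: CLOSE 3-2: Q_total=23.00, C_total=9.00, V=2.56; Q3=10.22, Q2=12.78; dissipated=1.111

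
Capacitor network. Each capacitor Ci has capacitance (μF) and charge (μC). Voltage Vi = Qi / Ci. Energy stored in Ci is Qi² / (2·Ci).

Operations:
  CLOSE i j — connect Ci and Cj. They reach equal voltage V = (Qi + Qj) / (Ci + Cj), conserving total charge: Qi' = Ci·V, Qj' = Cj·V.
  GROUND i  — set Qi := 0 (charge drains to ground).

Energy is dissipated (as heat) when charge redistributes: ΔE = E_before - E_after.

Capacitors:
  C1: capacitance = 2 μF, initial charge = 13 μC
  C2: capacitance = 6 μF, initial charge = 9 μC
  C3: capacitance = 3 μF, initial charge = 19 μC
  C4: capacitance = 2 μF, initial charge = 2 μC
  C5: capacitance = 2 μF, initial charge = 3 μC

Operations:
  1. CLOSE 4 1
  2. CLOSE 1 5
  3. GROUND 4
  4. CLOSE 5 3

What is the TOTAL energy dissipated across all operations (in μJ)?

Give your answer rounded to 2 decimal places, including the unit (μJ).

Initial: C1(2μF, Q=13μC, V=6.50V), C2(6μF, Q=9μC, V=1.50V), C3(3μF, Q=19μC, V=6.33V), C4(2μF, Q=2μC, V=1.00V), C5(2μF, Q=3μC, V=1.50V)
Op 1: CLOSE 4-1: Q_total=15.00, C_total=4.00, V=3.75; Q4=7.50, Q1=7.50; dissipated=15.125
Op 2: CLOSE 1-5: Q_total=10.50, C_total=4.00, V=2.62; Q1=5.25, Q5=5.25; dissipated=2.531
Op 3: GROUND 4: Q4=0; energy lost=14.062
Op 4: CLOSE 5-3: Q_total=24.25, C_total=5.00, V=4.85; Q5=9.70, Q3=14.55; dissipated=8.251
Total dissipated: 39.970 μJ

Answer: 39.97 μJ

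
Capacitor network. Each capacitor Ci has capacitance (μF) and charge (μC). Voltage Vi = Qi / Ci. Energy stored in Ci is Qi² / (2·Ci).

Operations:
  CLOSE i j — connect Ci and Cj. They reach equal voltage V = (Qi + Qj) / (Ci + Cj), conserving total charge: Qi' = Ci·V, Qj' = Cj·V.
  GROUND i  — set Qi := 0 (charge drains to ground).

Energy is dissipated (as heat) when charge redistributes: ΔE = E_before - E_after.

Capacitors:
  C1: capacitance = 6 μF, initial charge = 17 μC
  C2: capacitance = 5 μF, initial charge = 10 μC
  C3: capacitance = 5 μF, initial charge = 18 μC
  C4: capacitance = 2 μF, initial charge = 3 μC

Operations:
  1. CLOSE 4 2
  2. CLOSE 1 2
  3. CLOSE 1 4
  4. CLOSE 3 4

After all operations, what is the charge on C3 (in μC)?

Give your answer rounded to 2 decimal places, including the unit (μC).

Answer: 16.08 μC

Derivation:
Initial: C1(6μF, Q=17μC, V=2.83V), C2(5μF, Q=10μC, V=2.00V), C3(5μF, Q=18μC, V=3.60V), C4(2μF, Q=3μC, V=1.50V)
Op 1: CLOSE 4-2: Q_total=13.00, C_total=7.00, V=1.86; Q4=3.71, Q2=9.29; dissipated=0.179
Op 2: CLOSE 1-2: Q_total=26.29, C_total=11.00, V=2.39; Q1=14.34, Q2=11.95; dissipated=1.299
Op 3: CLOSE 1-4: Q_total=18.05, C_total=8.00, V=2.26; Q1=13.54, Q4=4.51; dissipated=0.213
Op 4: CLOSE 3-4: Q_total=22.51, C_total=7.00, V=3.22; Q3=16.08, Q4=6.43; dissipated=1.289
Final charges: Q1=13.54, Q2=11.95, Q3=16.08, Q4=6.43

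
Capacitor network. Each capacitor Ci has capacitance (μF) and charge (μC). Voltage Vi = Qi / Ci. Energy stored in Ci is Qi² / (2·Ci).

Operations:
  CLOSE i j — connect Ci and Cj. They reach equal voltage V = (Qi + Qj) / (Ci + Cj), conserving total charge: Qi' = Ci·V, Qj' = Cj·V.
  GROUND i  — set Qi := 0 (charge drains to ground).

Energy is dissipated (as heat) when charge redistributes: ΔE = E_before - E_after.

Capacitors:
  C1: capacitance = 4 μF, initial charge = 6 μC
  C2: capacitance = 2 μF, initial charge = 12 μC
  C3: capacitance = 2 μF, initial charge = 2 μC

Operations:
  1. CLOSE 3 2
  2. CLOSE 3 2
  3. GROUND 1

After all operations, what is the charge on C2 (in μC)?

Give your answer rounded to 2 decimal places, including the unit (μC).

Initial: C1(4μF, Q=6μC, V=1.50V), C2(2μF, Q=12μC, V=6.00V), C3(2μF, Q=2μC, V=1.00V)
Op 1: CLOSE 3-2: Q_total=14.00, C_total=4.00, V=3.50; Q3=7.00, Q2=7.00; dissipated=12.500
Op 2: CLOSE 3-2: Q_total=14.00, C_total=4.00, V=3.50; Q3=7.00, Q2=7.00; dissipated=0.000
Op 3: GROUND 1: Q1=0; energy lost=4.500
Final charges: Q1=0.00, Q2=7.00, Q3=7.00

Answer: 7.00 μC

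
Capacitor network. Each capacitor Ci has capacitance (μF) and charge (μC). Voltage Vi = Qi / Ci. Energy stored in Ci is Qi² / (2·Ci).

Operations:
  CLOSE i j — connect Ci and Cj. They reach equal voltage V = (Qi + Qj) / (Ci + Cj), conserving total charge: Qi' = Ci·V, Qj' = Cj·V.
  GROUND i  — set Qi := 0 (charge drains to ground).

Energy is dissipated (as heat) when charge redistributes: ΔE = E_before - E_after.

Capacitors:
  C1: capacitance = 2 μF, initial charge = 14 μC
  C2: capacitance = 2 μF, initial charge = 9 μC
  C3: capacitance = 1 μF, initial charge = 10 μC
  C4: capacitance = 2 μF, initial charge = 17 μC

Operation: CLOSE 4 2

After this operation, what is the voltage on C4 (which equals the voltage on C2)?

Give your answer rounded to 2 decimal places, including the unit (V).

Initial: C1(2μF, Q=14μC, V=7.00V), C2(2μF, Q=9μC, V=4.50V), C3(1μF, Q=10μC, V=10.00V), C4(2μF, Q=17μC, V=8.50V)
Op 1: CLOSE 4-2: Q_total=26.00, C_total=4.00, V=6.50; Q4=13.00, Q2=13.00; dissipated=8.000

Answer: 6.50 V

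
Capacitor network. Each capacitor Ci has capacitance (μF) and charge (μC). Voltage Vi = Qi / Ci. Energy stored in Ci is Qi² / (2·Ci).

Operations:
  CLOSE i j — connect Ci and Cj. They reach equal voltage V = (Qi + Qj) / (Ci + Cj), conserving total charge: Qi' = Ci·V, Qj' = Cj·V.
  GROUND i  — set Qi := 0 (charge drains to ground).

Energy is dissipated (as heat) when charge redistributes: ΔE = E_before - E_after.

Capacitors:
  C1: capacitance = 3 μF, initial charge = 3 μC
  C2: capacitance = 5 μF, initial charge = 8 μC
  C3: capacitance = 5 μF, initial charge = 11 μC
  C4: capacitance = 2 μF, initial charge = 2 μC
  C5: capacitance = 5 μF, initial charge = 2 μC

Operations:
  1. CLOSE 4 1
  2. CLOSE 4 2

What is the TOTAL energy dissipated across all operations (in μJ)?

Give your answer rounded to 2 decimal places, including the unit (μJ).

Answer: 0.26 μJ

Derivation:
Initial: C1(3μF, Q=3μC, V=1.00V), C2(5μF, Q=8μC, V=1.60V), C3(5μF, Q=11μC, V=2.20V), C4(2μF, Q=2μC, V=1.00V), C5(5μF, Q=2μC, V=0.40V)
Op 1: CLOSE 4-1: Q_total=5.00, C_total=5.00, V=1.00; Q4=2.00, Q1=3.00; dissipated=0.000
Op 2: CLOSE 4-2: Q_total=10.00, C_total=7.00, V=1.43; Q4=2.86, Q2=7.14; dissipated=0.257
Total dissipated: 0.257 μJ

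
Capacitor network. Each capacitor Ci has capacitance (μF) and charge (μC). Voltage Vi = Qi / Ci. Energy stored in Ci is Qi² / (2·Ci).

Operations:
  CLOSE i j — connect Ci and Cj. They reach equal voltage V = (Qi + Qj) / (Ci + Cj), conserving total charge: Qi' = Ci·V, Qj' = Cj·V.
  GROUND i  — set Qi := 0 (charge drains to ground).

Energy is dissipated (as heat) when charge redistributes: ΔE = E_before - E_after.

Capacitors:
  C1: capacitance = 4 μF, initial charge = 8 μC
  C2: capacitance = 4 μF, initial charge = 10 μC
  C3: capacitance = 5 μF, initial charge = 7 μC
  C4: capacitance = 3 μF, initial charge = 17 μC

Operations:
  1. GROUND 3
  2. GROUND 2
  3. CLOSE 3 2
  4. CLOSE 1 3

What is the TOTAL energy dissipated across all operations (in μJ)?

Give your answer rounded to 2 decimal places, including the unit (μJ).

Answer: 21.84 μJ

Derivation:
Initial: C1(4μF, Q=8μC, V=2.00V), C2(4μF, Q=10μC, V=2.50V), C3(5μF, Q=7μC, V=1.40V), C4(3μF, Q=17μC, V=5.67V)
Op 1: GROUND 3: Q3=0; energy lost=4.900
Op 2: GROUND 2: Q2=0; energy lost=12.500
Op 3: CLOSE 3-2: Q_total=0.00, C_total=9.00, V=0.00; Q3=0.00, Q2=0.00; dissipated=0.000
Op 4: CLOSE 1-3: Q_total=8.00, C_total=9.00, V=0.89; Q1=3.56, Q3=4.44; dissipated=4.444
Total dissipated: 21.844 μJ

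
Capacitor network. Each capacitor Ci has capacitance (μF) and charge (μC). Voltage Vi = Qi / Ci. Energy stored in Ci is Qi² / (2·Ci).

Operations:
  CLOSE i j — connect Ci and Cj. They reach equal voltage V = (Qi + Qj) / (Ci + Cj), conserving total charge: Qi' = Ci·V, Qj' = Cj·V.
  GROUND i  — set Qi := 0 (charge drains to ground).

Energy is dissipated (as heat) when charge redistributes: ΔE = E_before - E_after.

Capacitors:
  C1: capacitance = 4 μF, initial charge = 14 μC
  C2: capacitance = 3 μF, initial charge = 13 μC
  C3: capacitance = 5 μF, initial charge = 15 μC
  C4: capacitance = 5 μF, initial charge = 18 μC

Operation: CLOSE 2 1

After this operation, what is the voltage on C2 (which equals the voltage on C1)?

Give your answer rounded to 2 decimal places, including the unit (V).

Answer: 3.86 V

Derivation:
Initial: C1(4μF, Q=14μC, V=3.50V), C2(3μF, Q=13μC, V=4.33V), C3(5μF, Q=15μC, V=3.00V), C4(5μF, Q=18μC, V=3.60V)
Op 1: CLOSE 2-1: Q_total=27.00, C_total=7.00, V=3.86; Q2=11.57, Q1=15.43; dissipated=0.595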